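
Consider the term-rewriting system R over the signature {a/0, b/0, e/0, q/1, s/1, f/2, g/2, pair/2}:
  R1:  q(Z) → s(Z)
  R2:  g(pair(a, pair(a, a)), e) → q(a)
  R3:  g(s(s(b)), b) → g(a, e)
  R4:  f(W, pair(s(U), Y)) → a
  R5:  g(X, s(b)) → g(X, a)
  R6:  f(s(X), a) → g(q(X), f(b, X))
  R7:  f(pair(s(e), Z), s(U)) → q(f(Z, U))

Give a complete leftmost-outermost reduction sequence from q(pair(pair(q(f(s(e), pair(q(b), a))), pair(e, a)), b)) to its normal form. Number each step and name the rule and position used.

s(pair(pair(s(a), pair(e, a)), b))

1. q(pair(pair(q(f(s(e), pair(q(b), a))), pair(e, a)), b))  →  s(pair(pair(q(f(s(e), pair(q(b), a))), pair(e, a)), b))   [R1 at ε]
2. s(pair(pair(q(f(s(e), pair(q(b), a))), pair(e, a)), b))  →  s(pair(pair(s(f(s(e), pair(q(b), a))), pair(e, a)), b))   [R1 at 1.1.1]
3. s(pair(pair(s(f(s(e), pair(q(b), a))), pair(e, a)), b))  →  s(pair(pair(s(f(s(e), pair(s(b), a))), pair(e, a)), b))   [R1 at 1.1.1.1.2.1]
4. s(pair(pair(s(f(s(e), pair(s(b), a))), pair(e, a)), b))  →  s(pair(pair(s(a), pair(e, a)), b))   [R4 at 1.1.1.1]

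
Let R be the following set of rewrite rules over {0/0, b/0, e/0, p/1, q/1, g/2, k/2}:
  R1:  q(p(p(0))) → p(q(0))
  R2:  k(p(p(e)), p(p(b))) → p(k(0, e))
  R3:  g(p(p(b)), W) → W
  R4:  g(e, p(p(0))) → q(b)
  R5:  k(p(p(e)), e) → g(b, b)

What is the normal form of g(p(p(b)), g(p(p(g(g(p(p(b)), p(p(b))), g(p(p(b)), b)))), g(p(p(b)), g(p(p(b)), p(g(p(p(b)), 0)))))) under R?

1. g(p(p(b)), g(p(p(g(g(p(p(b)), p(p(b))), g(p(p(b)), b)))), g(p(p(b)), g(p(p(b)), p(g(p(p(b)), 0))))))  →  g(p(p(g(g(p(p(b)), p(p(b))), g(p(p(b)), b)))), g(p(p(b)), g(p(p(b)), p(g(p(p(b)), 0)))))   [R3 at ε]
2. g(p(p(g(g(p(p(b)), p(p(b))), g(p(p(b)), b)))), g(p(p(b)), g(p(p(b)), p(g(p(p(b)), 0)))))  →  g(p(p(g(p(p(b)), g(p(p(b)), b)))), g(p(p(b)), g(p(p(b)), p(g(p(p(b)), 0)))))   [R3 at 1.1.1.1]
3. g(p(p(g(p(p(b)), g(p(p(b)), b)))), g(p(p(b)), g(p(p(b)), p(g(p(p(b)), 0)))))  →  g(p(p(g(p(p(b)), b))), g(p(p(b)), g(p(p(b)), p(g(p(p(b)), 0)))))   [R3 at 1.1.1]
4. g(p(p(g(p(p(b)), b))), g(p(p(b)), g(p(p(b)), p(g(p(p(b)), 0)))))  →  g(p(p(b)), g(p(p(b)), g(p(p(b)), p(g(p(p(b)), 0)))))   [R3 at 1.1.1]
5. g(p(p(b)), g(p(p(b)), g(p(p(b)), p(g(p(p(b)), 0)))))  →  g(p(p(b)), g(p(p(b)), p(g(p(p(b)), 0))))   [R3 at ε]
6. g(p(p(b)), g(p(p(b)), p(g(p(p(b)), 0))))  →  g(p(p(b)), p(g(p(p(b)), 0)))   [R3 at ε]
7. g(p(p(b)), p(g(p(p(b)), 0)))  →  p(g(p(p(b)), 0))   [R3 at ε]
8. p(g(p(p(b)), 0))  →  p(0)   [R3 at 1]

p(0)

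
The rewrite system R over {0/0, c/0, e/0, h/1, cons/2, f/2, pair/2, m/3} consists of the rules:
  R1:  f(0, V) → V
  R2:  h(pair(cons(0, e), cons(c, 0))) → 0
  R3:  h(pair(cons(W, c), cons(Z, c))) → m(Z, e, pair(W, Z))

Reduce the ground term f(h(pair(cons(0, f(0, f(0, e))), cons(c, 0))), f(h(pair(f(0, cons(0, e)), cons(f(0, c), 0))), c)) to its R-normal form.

1. f(h(pair(cons(0, f(0, f(0, e))), cons(c, 0))), f(h(pair(f(0, cons(0, e)), cons(f(0, c), 0))), c))  →  f(h(pair(cons(0, f(0, e)), cons(c, 0))), f(h(pair(f(0, cons(0, e)), cons(f(0, c), 0))), c))   [R1 at 1.1.1.2]
2. f(h(pair(cons(0, f(0, e)), cons(c, 0))), f(h(pair(f(0, cons(0, e)), cons(f(0, c), 0))), c))  →  f(h(pair(cons(0, e), cons(c, 0))), f(h(pair(f(0, cons(0, e)), cons(f(0, c), 0))), c))   [R1 at 1.1.1.2]
3. f(h(pair(cons(0, e), cons(c, 0))), f(h(pair(f(0, cons(0, e)), cons(f(0, c), 0))), c))  →  f(0, f(h(pair(f(0, cons(0, e)), cons(f(0, c), 0))), c))   [R2 at 1]
4. f(0, f(h(pair(f(0, cons(0, e)), cons(f(0, c), 0))), c))  →  f(h(pair(f(0, cons(0, e)), cons(f(0, c), 0))), c)   [R1 at ε]
5. f(h(pair(f(0, cons(0, e)), cons(f(0, c), 0))), c)  →  f(h(pair(cons(0, e), cons(f(0, c), 0))), c)   [R1 at 1.1.1]
6. f(h(pair(cons(0, e), cons(f(0, c), 0))), c)  →  f(h(pair(cons(0, e), cons(c, 0))), c)   [R1 at 1.1.2.1]
7. f(h(pair(cons(0, e), cons(c, 0))), c)  →  f(0, c)   [R2 at 1]
8. f(0, c)  →  c   [R1 at ε]

c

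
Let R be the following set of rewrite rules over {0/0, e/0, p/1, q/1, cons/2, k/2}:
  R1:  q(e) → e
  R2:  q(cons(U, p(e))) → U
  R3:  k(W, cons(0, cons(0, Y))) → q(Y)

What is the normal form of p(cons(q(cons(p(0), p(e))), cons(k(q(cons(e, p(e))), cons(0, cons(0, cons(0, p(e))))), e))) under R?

p(cons(p(0), cons(0, e)))

1. p(cons(q(cons(p(0), p(e))), cons(k(q(cons(e, p(e))), cons(0, cons(0, cons(0, p(e))))), e)))  →  p(cons(p(0), cons(k(q(cons(e, p(e))), cons(0, cons(0, cons(0, p(e))))), e)))   [R2 at 1.1]
2. p(cons(p(0), cons(k(q(cons(e, p(e))), cons(0, cons(0, cons(0, p(e))))), e)))  →  p(cons(p(0), cons(q(cons(0, p(e))), e)))   [R3 at 1.2.1]
3. p(cons(p(0), cons(q(cons(0, p(e))), e)))  →  p(cons(p(0), cons(0, e)))   [R2 at 1.2.1]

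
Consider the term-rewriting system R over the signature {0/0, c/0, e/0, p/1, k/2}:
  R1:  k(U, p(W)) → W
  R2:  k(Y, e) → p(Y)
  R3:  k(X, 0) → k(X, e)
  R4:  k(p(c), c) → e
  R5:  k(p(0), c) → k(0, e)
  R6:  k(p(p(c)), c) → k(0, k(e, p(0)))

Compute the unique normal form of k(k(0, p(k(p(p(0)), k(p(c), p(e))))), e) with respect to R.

1. k(k(0, p(k(p(p(0)), k(p(c), p(e))))), e)  →  p(k(0, p(k(p(p(0)), k(p(c), p(e))))))   [R2 at ε]
2. p(k(0, p(k(p(p(0)), k(p(c), p(e))))))  →  p(k(p(p(0)), k(p(c), p(e))))   [R1 at 1]
3. p(k(p(p(0)), k(p(c), p(e))))  →  p(k(p(p(0)), e))   [R1 at 1.2]
4. p(k(p(p(0)), e))  →  p(p(p(p(0))))   [R2 at 1]

p(p(p(p(0))))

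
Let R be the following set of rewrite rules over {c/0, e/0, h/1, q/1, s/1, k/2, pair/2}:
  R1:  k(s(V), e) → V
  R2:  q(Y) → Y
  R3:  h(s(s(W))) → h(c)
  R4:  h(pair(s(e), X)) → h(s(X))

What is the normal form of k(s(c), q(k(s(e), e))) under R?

c

1. k(s(c), q(k(s(e), e)))  →  k(s(c), k(s(e), e))   [R2 at 2]
2. k(s(c), k(s(e), e))  →  k(s(c), e)   [R1 at 2]
3. k(s(c), e)  →  c   [R1 at ε]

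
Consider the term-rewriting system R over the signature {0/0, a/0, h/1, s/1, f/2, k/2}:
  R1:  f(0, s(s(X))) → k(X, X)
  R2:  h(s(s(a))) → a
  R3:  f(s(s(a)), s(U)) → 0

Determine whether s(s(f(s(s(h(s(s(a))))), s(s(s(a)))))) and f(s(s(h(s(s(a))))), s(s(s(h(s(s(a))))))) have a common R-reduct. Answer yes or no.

no — NF(t₁) = s(s(0)), NF(t₂) = 0

Reduce t₁ = s(s(f(s(s(h(s(s(a))))), s(s(s(a)))))):
1. s(s(f(s(s(h(s(s(a))))), s(s(s(a))))))  →  s(s(f(s(s(a)), s(s(s(a))))))   [R2 at 1.1.1.1.1]
2. s(s(f(s(s(a)), s(s(s(a))))))  →  s(s(0))   [R3 at 1.1]

Reduce t₂ = f(s(s(h(s(s(a))))), s(s(s(h(s(s(a))))))):
1. f(s(s(h(s(s(a))))), s(s(s(h(s(s(a)))))))  →  f(s(s(a)), s(s(s(h(s(s(a)))))))   [R2 at 1.1.1]
2. f(s(s(a)), s(s(s(h(s(s(a)))))))  →  0   [R3 at ε]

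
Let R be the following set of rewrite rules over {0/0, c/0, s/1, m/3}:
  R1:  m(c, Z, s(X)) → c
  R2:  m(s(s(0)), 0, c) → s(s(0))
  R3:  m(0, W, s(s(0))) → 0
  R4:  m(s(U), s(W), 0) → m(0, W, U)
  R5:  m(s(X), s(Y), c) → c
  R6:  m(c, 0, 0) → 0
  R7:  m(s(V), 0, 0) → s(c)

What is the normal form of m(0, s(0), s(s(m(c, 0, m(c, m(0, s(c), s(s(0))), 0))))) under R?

1. m(0, s(0), s(s(m(c, 0, m(c, m(0, s(c), s(s(0))), 0)))))  →  m(0, s(0), s(s(m(c, 0, m(c, 0, 0)))))   [R3 at 3.1.1.3.2]
2. m(0, s(0), s(s(m(c, 0, m(c, 0, 0)))))  →  m(0, s(0), s(s(m(c, 0, 0))))   [R6 at 3.1.1.3]
3. m(0, s(0), s(s(m(c, 0, 0))))  →  m(0, s(0), s(s(0)))   [R6 at 3.1.1]
4. m(0, s(0), s(s(0)))  →  0   [R3 at ε]

0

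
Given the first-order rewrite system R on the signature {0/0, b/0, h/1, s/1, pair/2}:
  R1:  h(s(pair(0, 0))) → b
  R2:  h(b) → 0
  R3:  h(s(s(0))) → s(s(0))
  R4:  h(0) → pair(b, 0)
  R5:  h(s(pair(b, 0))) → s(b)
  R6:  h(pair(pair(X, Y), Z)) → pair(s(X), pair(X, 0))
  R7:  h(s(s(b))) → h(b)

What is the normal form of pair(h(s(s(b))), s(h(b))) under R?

1. pair(h(s(s(b))), s(h(b)))  →  pair(h(b), s(h(b)))   [R7 at 1]
2. pair(h(b), s(h(b)))  →  pair(0, s(h(b)))   [R2 at 1]
3. pair(0, s(h(b)))  →  pair(0, s(0))   [R2 at 2.1]

pair(0, s(0))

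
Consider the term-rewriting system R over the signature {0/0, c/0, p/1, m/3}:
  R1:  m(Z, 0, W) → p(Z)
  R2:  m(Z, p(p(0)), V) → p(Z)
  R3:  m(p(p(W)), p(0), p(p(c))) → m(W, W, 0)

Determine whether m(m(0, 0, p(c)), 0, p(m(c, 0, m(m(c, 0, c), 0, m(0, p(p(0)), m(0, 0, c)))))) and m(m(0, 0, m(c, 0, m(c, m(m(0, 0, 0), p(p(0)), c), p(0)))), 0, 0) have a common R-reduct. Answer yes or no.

Reduce t₁ = m(m(0, 0, p(c)), 0, p(m(c, 0, m(m(c, 0, c), 0, m(0, p(p(0)), m(0, 0, c)))))):
1. m(m(0, 0, p(c)), 0, p(m(c, 0, m(m(c, 0, c), 0, m(0, p(p(0)), m(0, 0, c))))))  →  p(m(0, 0, p(c)))   [R1 at ε]
2. p(m(0, 0, p(c)))  →  p(p(0))   [R1 at 1]

Reduce t₂ = m(m(0, 0, m(c, 0, m(c, m(m(0, 0, 0), p(p(0)), c), p(0)))), 0, 0):
1. m(m(0, 0, m(c, 0, m(c, m(m(0, 0, 0), p(p(0)), c), p(0)))), 0, 0)  →  p(m(0, 0, m(c, 0, m(c, m(m(0, 0, 0), p(p(0)), c), p(0)))))   [R1 at ε]
2. p(m(0, 0, m(c, 0, m(c, m(m(0, 0, 0), p(p(0)), c), p(0)))))  →  p(p(0))   [R1 at 1]

yes — NF(t₁) = p(p(0)), NF(t₂) = p(p(0))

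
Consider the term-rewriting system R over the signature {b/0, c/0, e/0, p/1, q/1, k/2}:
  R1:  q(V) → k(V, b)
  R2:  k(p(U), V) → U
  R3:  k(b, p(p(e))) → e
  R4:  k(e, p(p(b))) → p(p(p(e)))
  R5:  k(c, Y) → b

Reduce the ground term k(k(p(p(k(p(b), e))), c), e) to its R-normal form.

b

1. k(k(p(p(k(p(b), e))), c), e)  →  k(p(k(p(b), e)), e)   [R2 at 1]
2. k(p(k(p(b), e)), e)  →  k(p(b), e)   [R2 at ε]
3. k(p(b), e)  →  b   [R2 at ε]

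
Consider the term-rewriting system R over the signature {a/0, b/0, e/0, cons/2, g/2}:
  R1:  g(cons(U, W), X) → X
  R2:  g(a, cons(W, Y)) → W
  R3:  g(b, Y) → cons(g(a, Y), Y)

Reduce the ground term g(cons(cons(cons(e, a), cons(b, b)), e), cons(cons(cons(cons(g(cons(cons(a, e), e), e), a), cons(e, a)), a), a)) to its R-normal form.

cons(cons(cons(cons(e, a), cons(e, a)), a), a)

1. g(cons(cons(cons(e, a), cons(b, b)), e), cons(cons(cons(cons(g(cons(cons(a, e), e), e), a), cons(e, a)), a), a))  →  cons(cons(cons(cons(g(cons(cons(a, e), e), e), a), cons(e, a)), a), a)   [R1 at ε]
2. cons(cons(cons(cons(g(cons(cons(a, e), e), e), a), cons(e, a)), a), a)  →  cons(cons(cons(cons(e, a), cons(e, a)), a), a)   [R1 at 1.1.1.1]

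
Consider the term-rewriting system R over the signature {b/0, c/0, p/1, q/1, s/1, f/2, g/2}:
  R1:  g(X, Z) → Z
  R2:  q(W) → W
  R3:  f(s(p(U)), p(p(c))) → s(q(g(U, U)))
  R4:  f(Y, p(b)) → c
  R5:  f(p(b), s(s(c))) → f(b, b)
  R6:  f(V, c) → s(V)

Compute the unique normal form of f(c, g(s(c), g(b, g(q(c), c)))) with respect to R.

1. f(c, g(s(c), g(b, g(q(c), c))))  →  f(c, g(b, g(q(c), c)))   [R1 at 2]
2. f(c, g(b, g(q(c), c)))  →  f(c, g(q(c), c))   [R1 at 2]
3. f(c, g(q(c), c))  →  f(c, c)   [R1 at 2]
4. f(c, c)  →  s(c)   [R6 at ε]

s(c)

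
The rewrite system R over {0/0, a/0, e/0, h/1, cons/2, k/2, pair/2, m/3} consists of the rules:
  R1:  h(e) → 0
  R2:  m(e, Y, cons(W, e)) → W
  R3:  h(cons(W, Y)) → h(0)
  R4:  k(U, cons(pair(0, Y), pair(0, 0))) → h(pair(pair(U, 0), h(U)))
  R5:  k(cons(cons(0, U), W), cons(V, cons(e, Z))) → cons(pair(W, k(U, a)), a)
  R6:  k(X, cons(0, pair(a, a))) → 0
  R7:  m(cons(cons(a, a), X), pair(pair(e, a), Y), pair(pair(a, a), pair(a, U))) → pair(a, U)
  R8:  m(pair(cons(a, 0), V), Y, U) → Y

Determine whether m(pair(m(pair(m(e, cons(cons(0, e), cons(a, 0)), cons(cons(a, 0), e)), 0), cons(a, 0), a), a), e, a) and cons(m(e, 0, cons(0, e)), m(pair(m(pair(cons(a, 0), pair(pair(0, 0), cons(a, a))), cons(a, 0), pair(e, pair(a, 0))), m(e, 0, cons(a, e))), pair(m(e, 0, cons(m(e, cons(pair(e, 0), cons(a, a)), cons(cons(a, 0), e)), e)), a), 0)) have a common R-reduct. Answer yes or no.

no — NF(t₁) = e, NF(t₂) = cons(0, pair(cons(a, 0), a))

Reduce t₁ = m(pair(m(pair(m(e, cons(cons(0, e), cons(a, 0)), cons(cons(a, 0), e)), 0), cons(a, 0), a), a), e, a):
1. m(pair(m(pair(m(e, cons(cons(0, e), cons(a, 0)), cons(cons(a, 0), e)), 0), cons(a, 0), a), a), e, a)  →  m(pair(m(pair(cons(a, 0), 0), cons(a, 0), a), a), e, a)   [R2 at 1.1.1.1]
2. m(pair(m(pair(cons(a, 0), 0), cons(a, 0), a), a), e, a)  →  m(pair(cons(a, 0), a), e, a)   [R8 at 1.1]
3. m(pair(cons(a, 0), a), e, a)  →  e   [R8 at ε]

Reduce t₂ = cons(m(e, 0, cons(0, e)), m(pair(m(pair(cons(a, 0), pair(pair(0, 0), cons(a, a))), cons(a, 0), pair(e, pair(a, 0))), m(e, 0, cons(a, e))), pair(m(e, 0, cons(m(e, cons(pair(e, 0), cons(a, a)), cons(cons(a, 0), e)), e)), a), 0)):
1. cons(m(e, 0, cons(0, e)), m(pair(m(pair(cons(a, 0), pair(pair(0, 0), cons(a, a))), cons(a, 0), pair(e, pair(a, 0))), m(e, 0, cons(a, e))), pair(m(e, 0, cons(m(e, cons(pair(e, 0), cons(a, a)), cons(cons(a, 0), e)), e)), a), 0))  →  cons(0, m(pair(m(pair(cons(a, 0), pair(pair(0, 0), cons(a, a))), cons(a, 0), pair(e, pair(a, 0))), m(e, 0, cons(a, e))), pair(m(e, 0, cons(m(e, cons(pair(e, 0), cons(a, a)), cons(cons(a, 0), e)), e)), a), 0))   [R2 at 1]
2. cons(0, m(pair(m(pair(cons(a, 0), pair(pair(0, 0), cons(a, a))), cons(a, 0), pair(e, pair(a, 0))), m(e, 0, cons(a, e))), pair(m(e, 0, cons(m(e, cons(pair(e, 0), cons(a, a)), cons(cons(a, 0), e)), e)), a), 0))  →  cons(0, m(pair(cons(a, 0), m(e, 0, cons(a, e))), pair(m(e, 0, cons(m(e, cons(pair(e, 0), cons(a, a)), cons(cons(a, 0), e)), e)), a), 0))   [R8 at 2.1.1]
3. cons(0, m(pair(cons(a, 0), m(e, 0, cons(a, e))), pair(m(e, 0, cons(m(e, cons(pair(e, 0), cons(a, a)), cons(cons(a, 0), e)), e)), a), 0))  →  cons(0, pair(m(e, 0, cons(m(e, cons(pair(e, 0), cons(a, a)), cons(cons(a, 0), e)), e)), a))   [R8 at 2]
4. cons(0, pair(m(e, 0, cons(m(e, cons(pair(e, 0), cons(a, a)), cons(cons(a, 0), e)), e)), a))  →  cons(0, pair(m(e, cons(pair(e, 0), cons(a, a)), cons(cons(a, 0), e)), a))   [R2 at 2.1]
5. cons(0, pair(m(e, cons(pair(e, 0), cons(a, a)), cons(cons(a, 0), e)), a))  →  cons(0, pair(cons(a, 0), a))   [R2 at 2.1]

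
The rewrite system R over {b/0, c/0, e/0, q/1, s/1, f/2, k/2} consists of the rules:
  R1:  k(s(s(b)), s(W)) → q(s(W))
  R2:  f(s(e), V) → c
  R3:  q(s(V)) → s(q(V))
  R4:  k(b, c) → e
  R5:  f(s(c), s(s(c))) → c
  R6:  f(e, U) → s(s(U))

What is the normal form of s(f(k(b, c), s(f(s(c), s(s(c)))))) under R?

s(s(s(s(c))))

1. s(f(k(b, c), s(f(s(c), s(s(c))))))  →  s(f(e, s(f(s(c), s(s(c))))))   [R4 at 1.1]
2. s(f(e, s(f(s(c), s(s(c))))))  →  s(s(s(s(f(s(c), s(s(c)))))))   [R6 at 1]
3. s(s(s(s(f(s(c), s(s(c)))))))  →  s(s(s(s(c))))   [R5 at 1.1.1.1]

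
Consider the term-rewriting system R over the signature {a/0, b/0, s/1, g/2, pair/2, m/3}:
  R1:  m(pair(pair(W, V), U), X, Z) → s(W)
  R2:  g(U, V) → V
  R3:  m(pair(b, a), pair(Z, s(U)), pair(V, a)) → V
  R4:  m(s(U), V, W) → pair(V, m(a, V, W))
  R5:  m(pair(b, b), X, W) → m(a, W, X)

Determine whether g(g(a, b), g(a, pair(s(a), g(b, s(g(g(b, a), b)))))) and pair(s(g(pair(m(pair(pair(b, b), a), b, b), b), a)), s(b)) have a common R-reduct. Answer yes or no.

yes — NF(t₁) = pair(s(a), s(b)), NF(t₂) = pair(s(a), s(b))

Reduce t₁ = g(g(a, b), g(a, pair(s(a), g(b, s(g(g(b, a), b)))))):
1. g(g(a, b), g(a, pair(s(a), g(b, s(g(g(b, a), b))))))  →  g(a, pair(s(a), g(b, s(g(g(b, a), b)))))   [R2 at ε]
2. g(a, pair(s(a), g(b, s(g(g(b, a), b)))))  →  pair(s(a), g(b, s(g(g(b, a), b))))   [R2 at ε]
3. pair(s(a), g(b, s(g(g(b, a), b))))  →  pair(s(a), s(g(g(b, a), b)))   [R2 at 2]
4. pair(s(a), s(g(g(b, a), b)))  →  pair(s(a), s(b))   [R2 at 2.1]

Reduce t₂ = pair(s(g(pair(m(pair(pair(b, b), a), b, b), b), a)), s(b)):
1. pair(s(g(pair(m(pair(pair(b, b), a), b, b), b), a)), s(b))  →  pair(s(a), s(b))   [R2 at 1.1]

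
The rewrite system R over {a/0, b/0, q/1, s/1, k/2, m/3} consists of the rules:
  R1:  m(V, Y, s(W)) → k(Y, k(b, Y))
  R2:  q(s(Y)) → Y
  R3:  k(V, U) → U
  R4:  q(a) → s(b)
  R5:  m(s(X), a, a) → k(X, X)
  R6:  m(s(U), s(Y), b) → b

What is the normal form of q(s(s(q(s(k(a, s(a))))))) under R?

1. q(s(s(q(s(k(a, s(a)))))))  →  s(q(s(k(a, s(a)))))   [R2 at ε]
2. s(q(s(k(a, s(a)))))  →  s(k(a, s(a)))   [R2 at 1]
3. s(k(a, s(a)))  →  s(s(a))   [R3 at 1]

s(s(a))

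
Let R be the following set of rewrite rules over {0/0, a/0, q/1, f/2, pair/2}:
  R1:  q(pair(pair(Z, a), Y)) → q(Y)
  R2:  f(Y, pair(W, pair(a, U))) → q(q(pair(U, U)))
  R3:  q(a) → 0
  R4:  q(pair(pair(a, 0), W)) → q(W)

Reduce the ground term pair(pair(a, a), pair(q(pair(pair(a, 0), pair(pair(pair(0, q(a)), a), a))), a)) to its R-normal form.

1. pair(pair(a, a), pair(q(pair(pair(a, 0), pair(pair(pair(0, q(a)), a), a))), a))  →  pair(pair(a, a), pair(q(pair(pair(pair(0, q(a)), a), a)), a))   [R4 at 2.1]
2. pair(pair(a, a), pair(q(pair(pair(pair(0, q(a)), a), a)), a))  →  pair(pair(a, a), pair(q(a), a))   [R1 at 2.1]
3. pair(pair(a, a), pair(q(a), a))  →  pair(pair(a, a), pair(0, a))   [R3 at 2.1]

pair(pair(a, a), pair(0, a))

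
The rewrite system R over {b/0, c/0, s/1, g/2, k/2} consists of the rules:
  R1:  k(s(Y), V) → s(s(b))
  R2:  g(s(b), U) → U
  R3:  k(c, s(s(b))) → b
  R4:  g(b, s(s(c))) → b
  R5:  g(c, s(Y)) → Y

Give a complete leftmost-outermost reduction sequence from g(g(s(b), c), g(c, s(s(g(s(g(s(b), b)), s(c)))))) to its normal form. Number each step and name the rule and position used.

1. g(g(s(b), c), g(c, s(s(g(s(g(s(b), b)), s(c))))))  →  g(c, g(c, s(s(g(s(g(s(b), b)), s(c))))))   [R2 at 1]
2. g(c, g(c, s(s(g(s(g(s(b), b)), s(c))))))  →  g(c, s(g(s(g(s(b), b)), s(c))))   [R5 at 2]
3. g(c, s(g(s(g(s(b), b)), s(c))))  →  g(s(g(s(b), b)), s(c))   [R5 at ε]
4. g(s(g(s(b), b)), s(c))  →  g(s(b), s(c))   [R2 at 1.1]
5. g(s(b), s(c))  →  s(c)   [R2 at ε]

s(c)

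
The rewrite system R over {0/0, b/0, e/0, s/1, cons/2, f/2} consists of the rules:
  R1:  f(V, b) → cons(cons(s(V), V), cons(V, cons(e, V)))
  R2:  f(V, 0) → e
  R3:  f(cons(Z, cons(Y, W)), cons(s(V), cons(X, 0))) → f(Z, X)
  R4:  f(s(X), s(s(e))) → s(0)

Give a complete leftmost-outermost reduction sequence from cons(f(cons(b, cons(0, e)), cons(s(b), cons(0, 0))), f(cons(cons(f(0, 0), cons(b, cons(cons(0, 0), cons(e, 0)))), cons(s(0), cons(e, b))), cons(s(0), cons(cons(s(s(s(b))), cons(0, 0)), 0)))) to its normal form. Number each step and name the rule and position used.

1. cons(f(cons(b, cons(0, e)), cons(s(b), cons(0, 0))), f(cons(cons(f(0, 0), cons(b, cons(cons(0, 0), cons(e, 0)))), cons(s(0), cons(e, b))), cons(s(0), cons(cons(s(s(s(b))), cons(0, 0)), 0))))  →  cons(f(b, 0), f(cons(cons(f(0, 0), cons(b, cons(cons(0, 0), cons(e, 0)))), cons(s(0), cons(e, b))), cons(s(0), cons(cons(s(s(s(b))), cons(0, 0)), 0))))   [R3 at 1]
2. cons(f(b, 0), f(cons(cons(f(0, 0), cons(b, cons(cons(0, 0), cons(e, 0)))), cons(s(0), cons(e, b))), cons(s(0), cons(cons(s(s(s(b))), cons(0, 0)), 0))))  →  cons(e, f(cons(cons(f(0, 0), cons(b, cons(cons(0, 0), cons(e, 0)))), cons(s(0), cons(e, b))), cons(s(0), cons(cons(s(s(s(b))), cons(0, 0)), 0))))   [R2 at 1]
3. cons(e, f(cons(cons(f(0, 0), cons(b, cons(cons(0, 0), cons(e, 0)))), cons(s(0), cons(e, b))), cons(s(0), cons(cons(s(s(s(b))), cons(0, 0)), 0))))  →  cons(e, f(cons(f(0, 0), cons(b, cons(cons(0, 0), cons(e, 0)))), cons(s(s(s(b))), cons(0, 0))))   [R3 at 2]
4. cons(e, f(cons(f(0, 0), cons(b, cons(cons(0, 0), cons(e, 0)))), cons(s(s(s(b))), cons(0, 0))))  →  cons(e, f(f(0, 0), 0))   [R3 at 2]
5. cons(e, f(f(0, 0), 0))  →  cons(e, e)   [R2 at 2]

cons(e, e)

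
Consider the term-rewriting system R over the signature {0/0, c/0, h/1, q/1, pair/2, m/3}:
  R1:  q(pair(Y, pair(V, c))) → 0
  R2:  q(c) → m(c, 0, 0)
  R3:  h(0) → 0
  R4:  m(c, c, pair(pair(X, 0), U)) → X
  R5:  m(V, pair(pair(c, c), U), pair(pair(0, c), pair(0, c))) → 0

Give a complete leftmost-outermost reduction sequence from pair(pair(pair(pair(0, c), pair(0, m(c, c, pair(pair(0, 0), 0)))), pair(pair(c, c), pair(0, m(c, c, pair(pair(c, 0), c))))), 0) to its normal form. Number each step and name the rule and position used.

1. pair(pair(pair(pair(0, c), pair(0, m(c, c, pair(pair(0, 0), 0)))), pair(pair(c, c), pair(0, m(c, c, pair(pair(c, 0), c))))), 0)  →  pair(pair(pair(pair(0, c), pair(0, 0)), pair(pair(c, c), pair(0, m(c, c, pair(pair(c, 0), c))))), 0)   [R4 at 1.1.2.2]
2. pair(pair(pair(pair(0, c), pair(0, 0)), pair(pair(c, c), pair(0, m(c, c, pair(pair(c, 0), c))))), 0)  →  pair(pair(pair(pair(0, c), pair(0, 0)), pair(pair(c, c), pair(0, c))), 0)   [R4 at 1.2.2.2]

pair(pair(pair(pair(0, c), pair(0, 0)), pair(pair(c, c), pair(0, c))), 0)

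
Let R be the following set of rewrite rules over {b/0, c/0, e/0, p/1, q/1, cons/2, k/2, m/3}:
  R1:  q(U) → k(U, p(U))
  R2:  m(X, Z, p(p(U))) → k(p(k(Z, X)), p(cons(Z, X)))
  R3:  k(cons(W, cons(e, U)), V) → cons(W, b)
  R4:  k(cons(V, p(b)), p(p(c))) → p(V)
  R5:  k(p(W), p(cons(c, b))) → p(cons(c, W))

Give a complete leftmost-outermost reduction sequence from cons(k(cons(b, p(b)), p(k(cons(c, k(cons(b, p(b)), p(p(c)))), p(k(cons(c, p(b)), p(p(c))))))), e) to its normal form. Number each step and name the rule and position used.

cons(p(b), e)

1. cons(k(cons(b, p(b)), p(k(cons(c, k(cons(b, p(b)), p(p(c)))), p(k(cons(c, p(b)), p(p(c))))))), e)  →  cons(k(cons(b, p(b)), p(k(cons(c, p(b)), p(k(cons(c, p(b)), p(p(c))))))), e)   [R4 at 1.2.1.1.2]
2. cons(k(cons(b, p(b)), p(k(cons(c, p(b)), p(k(cons(c, p(b)), p(p(c))))))), e)  →  cons(k(cons(b, p(b)), p(k(cons(c, p(b)), p(p(c))))), e)   [R4 at 1.2.1.2.1]
3. cons(k(cons(b, p(b)), p(k(cons(c, p(b)), p(p(c))))), e)  →  cons(k(cons(b, p(b)), p(p(c))), e)   [R4 at 1.2.1]
4. cons(k(cons(b, p(b)), p(p(c))), e)  →  cons(p(b), e)   [R4 at 1]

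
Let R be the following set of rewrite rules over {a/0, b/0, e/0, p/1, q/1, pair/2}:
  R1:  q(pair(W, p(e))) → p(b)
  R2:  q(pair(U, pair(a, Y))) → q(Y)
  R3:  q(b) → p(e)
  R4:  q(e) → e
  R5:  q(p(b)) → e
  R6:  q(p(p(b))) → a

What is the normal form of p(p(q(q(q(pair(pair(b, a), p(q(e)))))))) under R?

1. p(p(q(q(q(pair(pair(b, a), p(q(e))))))))  →  p(p(q(q(q(pair(pair(b, a), p(e)))))))   [R4 at 1.1.1.1.1.2.1]
2. p(p(q(q(q(pair(pair(b, a), p(e)))))))  →  p(p(q(q(p(b)))))   [R1 at 1.1.1.1]
3. p(p(q(q(p(b)))))  →  p(p(q(e)))   [R5 at 1.1.1]
4. p(p(q(e)))  →  p(p(e))   [R4 at 1.1]

p(p(e))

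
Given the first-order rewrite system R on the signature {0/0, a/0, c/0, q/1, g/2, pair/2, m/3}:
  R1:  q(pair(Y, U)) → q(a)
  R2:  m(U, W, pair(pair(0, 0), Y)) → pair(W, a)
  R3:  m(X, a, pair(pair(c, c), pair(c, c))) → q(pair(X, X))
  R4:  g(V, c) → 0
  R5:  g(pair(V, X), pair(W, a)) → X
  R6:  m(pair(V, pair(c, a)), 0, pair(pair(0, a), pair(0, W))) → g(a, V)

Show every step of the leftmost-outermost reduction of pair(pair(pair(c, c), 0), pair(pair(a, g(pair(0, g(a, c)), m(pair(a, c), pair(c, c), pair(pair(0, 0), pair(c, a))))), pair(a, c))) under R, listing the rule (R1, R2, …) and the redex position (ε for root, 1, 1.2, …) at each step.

1. pair(pair(pair(c, c), 0), pair(pair(a, g(pair(0, g(a, c)), m(pair(a, c), pair(c, c), pair(pair(0, 0), pair(c, a))))), pair(a, c)))  →  pair(pair(pair(c, c), 0), pair(pair(a, g(pair(0, 0), m(pair(a, c), pair(c, c), pair(pair(0, 0), pair(c, a))))), pair(a, c)))   [R4 at 2.1.2.1.2]
2. pair(pair(pair(c, c), 0), pair(pair(a, g(pair(0, 0), m(pair(a, c), pair(c, c), pair(pair(0, 0), pair(c, a))))), pair(a, c)))  →  pair(pair(pair(c, c), 0), pair(pair(a, g(pair(0, 0), pair(pair(c, c), a))), pair(a, c)))   [R2 at 2.1.2.2]
3. pair(pair(pair(c, c), 0), pair(pair(a, g(pair(0, 0), pair(pair(c, c), a))), pair(a, c)))  →  pair(pair(pair(c, c), 0), pair(pair(a, 0), pair(a, c)))   [R5 at 2.1.2]

pair(pair(pair(c, c), 0), pair(pair(a, 0), pair(a, c)))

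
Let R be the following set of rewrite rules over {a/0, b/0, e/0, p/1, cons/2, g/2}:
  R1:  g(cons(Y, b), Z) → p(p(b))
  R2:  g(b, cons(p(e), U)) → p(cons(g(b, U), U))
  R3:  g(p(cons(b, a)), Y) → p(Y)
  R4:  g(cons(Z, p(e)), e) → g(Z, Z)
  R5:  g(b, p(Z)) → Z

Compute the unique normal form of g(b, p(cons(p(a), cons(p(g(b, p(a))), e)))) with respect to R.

cons(p(a), cons(p(a), e))

1. g(b, p(cons(p(a), cons(p(g(b, p(a))), e))))  →  cons(p(a), cons(p(g(b, p(a))), e))   [R5 at ε]
2. cons(p(a), cons(p(g(b, p(a))), e))  →  cons(p(a), cons(p(a), e))   [R5 at 2.1.1]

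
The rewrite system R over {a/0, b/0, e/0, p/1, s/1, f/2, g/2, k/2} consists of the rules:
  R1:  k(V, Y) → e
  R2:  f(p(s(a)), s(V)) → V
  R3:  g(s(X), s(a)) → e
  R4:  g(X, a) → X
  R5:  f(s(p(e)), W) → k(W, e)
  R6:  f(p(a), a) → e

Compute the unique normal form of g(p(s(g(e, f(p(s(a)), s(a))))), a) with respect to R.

p(s(e))

1. g(p(s(g(e, f(p(s(a)), s(a))))), a)  →  p(s(g(e, f(p(s(a)), s(a)))))   [R4 at ε]
2. p(s(g(e, f(p(s(a)), s(a)))))  →  p(s(g(e, a)))   [R2 at 1.1.2]
3. p(s(g(e, a)))  →  p(s(e))   [R4 at 1.1]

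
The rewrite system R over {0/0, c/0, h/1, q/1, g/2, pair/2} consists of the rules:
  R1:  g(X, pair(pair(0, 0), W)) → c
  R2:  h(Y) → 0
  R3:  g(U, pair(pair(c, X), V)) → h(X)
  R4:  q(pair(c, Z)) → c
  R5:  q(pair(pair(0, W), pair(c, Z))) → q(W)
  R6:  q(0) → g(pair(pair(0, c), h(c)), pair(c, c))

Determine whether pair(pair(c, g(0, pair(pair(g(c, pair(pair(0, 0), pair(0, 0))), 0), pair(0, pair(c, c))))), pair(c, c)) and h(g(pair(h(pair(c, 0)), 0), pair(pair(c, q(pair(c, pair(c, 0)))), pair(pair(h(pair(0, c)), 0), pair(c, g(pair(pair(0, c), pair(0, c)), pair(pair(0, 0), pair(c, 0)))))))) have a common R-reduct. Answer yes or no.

Reduce t₁ = pair(pair(c, g(0, pair(pair(g(c, pair(pair(0, 0), pair(0, 0))), 0), pair(0, pair(c, c))))), pair(c, c)):
1. pair(pair(c, g(0, pair(pair(g(c, pair(pair(0, 0), pair(0, 0))), 0), pair(0, pair(c, c))))), pair(c, c))  →  pair(pair(c, g(0, pair(pair(c, 0), pair(0, pair(c, c))))), pair(c, c))   [R1 at 1.2.2.1.1]
2. pair(pair(c, g(0, pair(pair(c, 0), pair(0, pair(c, c))))), pair(c, c))  →  pair(pair(c, h(0)), pair(c, c))   [R3 at 1.2]
3. pair(pair(c, h(0)), pair(c, c))  →  pair(pair(c, 0), pair(c, c))   [R2 at 1.2]

Reduce t₂ = h(g(pair(h(pair(c, 0)), 0), pair(pair(c, q(pair(c, pair(c, 0)))), pair(pair(h(pair(0, c)), 0), pair(c, g(pair(pair(0, c), pair(0, c)), pair(pair(0, 0), pair(c, 0)))))))):
1. h(g(pair(h(pair(c, 0)), 0), pair(pair(c, q(pair(c, pair(c, 0)))), pair(pair(h(pair(0, c)), 0), pair(c, g(pair(pair(0, c), pair(0, c)), pair(pair(0, 0), pair(c, 0))))))))  →  0   [R2 at ε]

no — NF(t₁) = pair(pair(c, 0), pair(c, c)), NF(t₂) = 0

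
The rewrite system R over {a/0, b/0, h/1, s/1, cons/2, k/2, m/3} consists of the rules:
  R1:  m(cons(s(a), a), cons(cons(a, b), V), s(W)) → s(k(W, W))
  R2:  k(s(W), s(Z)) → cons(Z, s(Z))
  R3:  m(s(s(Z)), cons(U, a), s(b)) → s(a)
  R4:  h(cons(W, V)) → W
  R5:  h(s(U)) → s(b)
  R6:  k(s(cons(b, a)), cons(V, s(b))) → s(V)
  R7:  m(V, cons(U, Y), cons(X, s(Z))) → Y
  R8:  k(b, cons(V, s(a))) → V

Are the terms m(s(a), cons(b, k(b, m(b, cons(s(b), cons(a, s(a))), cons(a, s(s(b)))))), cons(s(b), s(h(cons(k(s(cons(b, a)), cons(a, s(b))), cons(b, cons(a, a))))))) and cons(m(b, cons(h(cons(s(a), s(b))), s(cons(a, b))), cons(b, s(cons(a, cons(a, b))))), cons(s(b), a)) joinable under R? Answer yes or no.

no — NF(t₁) = a, NF(t₂) = cons(s(cons(a, b)), cons(s(b), a))

Reduce t₁ = m(s(a), cons(b, k(b, m(b, cons(s(b), cons(a, s(a))), cons(a, s(s(b)))))), cons(s(b), s(h(cons(k(s(cons(b, a)), cons(a, s(b))), cons(b, cons(a, a))))))):
1. m(s(a), cons(b, k(b, m(b, cons(s(b), cons(a, s(a))), cons(a, s(s(b)))))), cons(s(b), s(h(cons(k(s(cons(b, a)), cons(a, s(b))), cons(b, cons(a, a)))))))  →  k(b, m(b, cons(s(b), cons(a, s(a))), cons(a, s(s(b)))))   [R7 at ε]
2. k(b, m(b, cons(s(b), cons(a, s(a))), cons(a, s(s(b)))))  →  k(b, cons(a, s(a)))   [R7 at 2]
3. k(b, cons(a, s(a)))  →  a   [R8 at ε]

Reduce t₂ = cons(m(b, cons(h(cons(s(a), s(b))), s(cons(a, b))), cons(b, s(cons(a, cons(a, b))))), cons(s(b), a)):
1. cons(m(b, cons(h(cons(s(a), s(b))), s(cons(a, b))), cons(b, s(cons(a, cons(a, b))))), cons(s(b), a))  →  cons(s(cons(a, b)), cons(s(b), a))   [R7 at 1]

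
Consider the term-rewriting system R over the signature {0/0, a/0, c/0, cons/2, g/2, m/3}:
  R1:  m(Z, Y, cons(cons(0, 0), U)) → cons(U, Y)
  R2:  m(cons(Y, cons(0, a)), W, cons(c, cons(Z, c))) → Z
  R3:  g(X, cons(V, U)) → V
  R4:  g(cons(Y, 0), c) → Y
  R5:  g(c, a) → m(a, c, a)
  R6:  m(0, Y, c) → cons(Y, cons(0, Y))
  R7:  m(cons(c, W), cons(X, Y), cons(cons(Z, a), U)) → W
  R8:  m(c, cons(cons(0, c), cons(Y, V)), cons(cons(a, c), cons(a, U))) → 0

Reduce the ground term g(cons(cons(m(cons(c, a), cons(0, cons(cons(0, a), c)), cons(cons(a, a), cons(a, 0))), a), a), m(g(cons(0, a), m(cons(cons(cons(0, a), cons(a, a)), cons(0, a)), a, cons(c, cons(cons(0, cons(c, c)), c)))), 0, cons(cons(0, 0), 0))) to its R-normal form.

0

1. g(cons(cons(m(cons(c, a), cons(0, cons(cons(0, a), c)), cons(cons(a, a), cons(a, 0))), a), a), m(g(cons(0, a), m(cons(cons(cons(0, a), cons(a, a)), cons(0, a)), a, cons(c, cons(cons(0, cons(c, c)), c)))), 0, cons(cons(0, 0), 0)))  →  g(cons(cons(a, a), a), m(g(cons(0, a), m(cons(cons(cons(0, a), cons(a, a)), cons(0, a)), a, cons(c, cons(cons(0, cons(c, c)), c)))), 0, cons(cons(0, 0), 0)))   [R7 at 1.1.1]
2. g(cons(cons(a, a), a), m(g(cons(0, a), m(cons(cons(cons(0, a), cons(a, a)), cons(0, a)), a, cons(c, cons(cons(0, cons(c, c)), c)))), 0, cons(cons(0, 0), 0)))  →  g(cons(cons(a, a), a), cons(0, 0))   [R1 at 2]
3. g(cons(cons(a, a), a), cons(0, 0))  →  0   [R3 at ε]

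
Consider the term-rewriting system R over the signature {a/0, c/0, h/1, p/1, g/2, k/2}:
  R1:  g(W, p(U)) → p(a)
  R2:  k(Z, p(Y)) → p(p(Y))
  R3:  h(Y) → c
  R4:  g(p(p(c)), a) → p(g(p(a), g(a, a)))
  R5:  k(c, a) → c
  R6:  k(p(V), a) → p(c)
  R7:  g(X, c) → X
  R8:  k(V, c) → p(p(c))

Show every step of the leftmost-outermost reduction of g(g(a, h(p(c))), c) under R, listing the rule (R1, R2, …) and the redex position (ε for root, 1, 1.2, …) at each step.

a

1. g(g(a, h(p(c))), c)  →  g(a, h(p(c)))   [R7 at ε]
2. g(a, h(p(c)))  →  g(a, c)   [R3 at 2]
3. g(a, c)  →  a   [R7 at ε]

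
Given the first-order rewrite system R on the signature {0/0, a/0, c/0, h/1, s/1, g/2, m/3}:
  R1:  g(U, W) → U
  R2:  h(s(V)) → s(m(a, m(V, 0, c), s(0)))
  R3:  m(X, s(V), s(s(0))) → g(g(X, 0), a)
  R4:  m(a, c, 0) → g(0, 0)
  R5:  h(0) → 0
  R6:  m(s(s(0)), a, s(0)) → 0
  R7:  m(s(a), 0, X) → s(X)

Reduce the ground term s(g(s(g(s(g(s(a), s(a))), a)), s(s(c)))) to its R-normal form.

s(s(s(s(a))))

1. s(g(s(g(s(g(s(a), s(a))), a)), s(s(c))))  →  s(s(g(s(g(s(a), s(a))), a)))   [R1 at 1]
2. s(s(g(s(g(s(a), s(a))), a)))  →  s(s(s(g(s(a), s(a)))))   [R1 at 1.1]
3. s(s(s(g(s(a), s(a)))))  →  s(s(s(s(a))))   [R1 at 1.1.1]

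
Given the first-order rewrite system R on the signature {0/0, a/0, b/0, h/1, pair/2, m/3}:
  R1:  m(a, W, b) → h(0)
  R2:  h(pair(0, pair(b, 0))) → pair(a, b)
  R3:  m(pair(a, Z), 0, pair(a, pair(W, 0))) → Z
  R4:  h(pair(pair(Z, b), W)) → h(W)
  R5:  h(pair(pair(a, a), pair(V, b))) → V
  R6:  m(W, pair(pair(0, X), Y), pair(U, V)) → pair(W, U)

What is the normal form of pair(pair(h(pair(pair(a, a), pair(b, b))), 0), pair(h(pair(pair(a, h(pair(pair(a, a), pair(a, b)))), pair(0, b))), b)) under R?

1. pair(pair(h(pair(pair(a, a), pair(b, b))), 0), pair(h(pair(pair(a, h(pair(pair(a, a), pair(a, b)))), pair(0, b))), b))  →  pair(pair(b, 0), pair(h(pair(pair(a, h(pair(pair(a, a), pair(a, b)))), pair(0, b))), b))   [R5 at 1.1]
2. pair(pair(b, 0), pair(h(pair(pair(a, h(pair(pair(a, a), pair(a, b)))), pair(0, b))), b))  →  pair(pair(b, 0), pair(h(pair(pair(a, a), pair(0, b))), b))   [R5 at 2.1.1.1.2]
3. pair(pair(b, 0), pair(h(pair(pair(a, a), pair(0, b))), b))  →  pair(pair(b, 0), pair(0, b))   [R5 at 2.1]

pair(pair(b, 0), pair(0, b))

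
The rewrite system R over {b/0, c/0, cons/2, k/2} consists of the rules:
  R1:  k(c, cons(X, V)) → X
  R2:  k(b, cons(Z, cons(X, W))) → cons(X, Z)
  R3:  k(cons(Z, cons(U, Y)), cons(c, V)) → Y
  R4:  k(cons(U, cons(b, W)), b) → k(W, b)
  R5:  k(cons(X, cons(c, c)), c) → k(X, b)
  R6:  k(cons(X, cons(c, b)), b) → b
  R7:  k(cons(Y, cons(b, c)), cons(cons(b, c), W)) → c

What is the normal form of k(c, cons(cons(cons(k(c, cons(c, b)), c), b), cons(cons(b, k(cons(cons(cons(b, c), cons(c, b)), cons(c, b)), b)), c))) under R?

cons(cons(c, c), b)

1. k(c, cons(cons(cons(k(c, cons(c, b)), c), b), cons(cons(b, k(cons(cons(cons(b, c), cons(c, b)), cons(c, b)), b)), c)))  →  cons(cons(k(c, cons(c, b)), c), b)   [R1 at ε]
2. cons(cons(k(c, cons(c, b)), c), b)  →  cons(cons(c, c), b)   [R1 at 1.1]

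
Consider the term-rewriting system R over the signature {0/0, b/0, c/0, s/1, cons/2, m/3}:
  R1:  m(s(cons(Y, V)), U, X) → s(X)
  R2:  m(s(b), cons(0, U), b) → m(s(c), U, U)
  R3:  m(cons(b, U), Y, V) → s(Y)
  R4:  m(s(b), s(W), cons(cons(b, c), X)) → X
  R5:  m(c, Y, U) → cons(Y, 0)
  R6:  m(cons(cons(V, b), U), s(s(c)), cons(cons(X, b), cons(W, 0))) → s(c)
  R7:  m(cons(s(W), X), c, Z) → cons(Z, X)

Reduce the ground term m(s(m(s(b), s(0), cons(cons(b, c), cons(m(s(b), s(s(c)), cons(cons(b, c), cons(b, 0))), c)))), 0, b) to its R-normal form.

1. m(s(m(s(b), s(0), cons(cons(b, c), cons(m(s(b), s(s(c)), cons(cons(b, c), cons(b, 0))), c)))), 0, b)  →  m(s(cons(m(s(b), s(s(c)), cons(cons(b, c), cons(b, 0))), c)), 0, b)   [R4 at 1.1]
2. m(s(cons(m(s(b), s(s(c)), cons(cons(b, c), cons(b, 0))), c)), 0, b)  →  s(b)   [R1 at ε]

s(b)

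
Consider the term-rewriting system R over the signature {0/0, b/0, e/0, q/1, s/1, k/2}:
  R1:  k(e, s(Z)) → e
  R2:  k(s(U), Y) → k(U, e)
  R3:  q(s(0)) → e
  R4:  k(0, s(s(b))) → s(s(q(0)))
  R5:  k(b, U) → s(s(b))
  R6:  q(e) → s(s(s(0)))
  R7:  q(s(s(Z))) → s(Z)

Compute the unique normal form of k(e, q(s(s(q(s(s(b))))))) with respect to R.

1. k(e, q(s(s(q(s(s(b)))))))  →  k(e, s(q(s(s(b)))))   [R7 at 2]
2. k(e, s(q(s(s(b)))))  →  e   [R1 at ε]

e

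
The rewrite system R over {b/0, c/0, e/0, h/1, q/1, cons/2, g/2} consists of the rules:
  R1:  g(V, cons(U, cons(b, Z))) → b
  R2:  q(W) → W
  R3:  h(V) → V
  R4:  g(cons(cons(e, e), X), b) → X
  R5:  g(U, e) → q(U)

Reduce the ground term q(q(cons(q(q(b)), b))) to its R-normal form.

cons(b, b)

1. q(q(cons(q(q(b)), b)))  →  q(cons(q(q(b)), b))   [R2 at ε]
2. q(cons(q(q(b)), b))  →  cons(q(q(b)), b)   [R2 at ε]
3. cons(q(q(b)), b)  →  cons(q(b), b)   [R2 at 1]
4. cons(q(b), b)  →  cons(b, b)   [R2 at 1]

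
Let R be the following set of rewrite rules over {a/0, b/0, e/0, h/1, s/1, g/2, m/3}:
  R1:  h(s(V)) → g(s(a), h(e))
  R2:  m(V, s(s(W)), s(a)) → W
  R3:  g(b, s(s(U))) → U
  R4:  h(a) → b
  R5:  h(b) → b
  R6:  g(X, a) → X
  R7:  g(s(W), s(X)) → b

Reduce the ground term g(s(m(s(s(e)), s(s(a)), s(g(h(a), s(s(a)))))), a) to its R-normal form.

s(a)

1. g(s(m(s(s(e)), s(s(a)), s(g(h(a), s(s(a)))))), a)  →  s(m(s(s(e)), s(s(a)), s(g(h(a), s(s(a))))))   [R6 at ε]
2. s(m(s(s(e)), s(s(a)), s(g(h(a), s(s(a))))))  →  s(m(s(s(e)), s(s(a)), s(g(b, s(s(a))))))   [R4 at 1.3.1.1]
3. s(m(s(s(e)), s(s(a)), s(g(b, s(s(a))))))  →  s(m(s(s(e)), s(s(a)), s(a)))   [R3 at 1.3.1]
4. s(m(s(s(e)), s(s(a)), s(a)))  →  s(a)   [R2 at 1]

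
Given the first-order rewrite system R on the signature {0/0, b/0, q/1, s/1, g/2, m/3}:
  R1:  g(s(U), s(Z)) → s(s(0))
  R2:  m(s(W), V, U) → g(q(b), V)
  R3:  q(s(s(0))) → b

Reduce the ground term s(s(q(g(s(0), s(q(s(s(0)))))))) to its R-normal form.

1. s(s(q(g(s(0), s(q(s(s(0))))))))  →  s(s(q(s(s(0)))))   [R1 at 1.1.1]
2. s(s(q(s(s(0)))))  →  s(s(b))   [R3 at 1.1]

s(s(b))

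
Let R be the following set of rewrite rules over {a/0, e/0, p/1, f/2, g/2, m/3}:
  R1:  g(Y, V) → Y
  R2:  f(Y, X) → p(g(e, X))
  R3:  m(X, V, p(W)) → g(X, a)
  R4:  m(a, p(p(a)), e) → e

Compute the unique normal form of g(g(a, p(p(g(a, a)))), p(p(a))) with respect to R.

a

1. g(g(a, p(p(g(a, a)))), p(p(a)))  →  g(a, p(p(g(a, a))))   [R1 at ε]
2. g(a, p(p(g(a, a))))  →  a   [R1 at ε]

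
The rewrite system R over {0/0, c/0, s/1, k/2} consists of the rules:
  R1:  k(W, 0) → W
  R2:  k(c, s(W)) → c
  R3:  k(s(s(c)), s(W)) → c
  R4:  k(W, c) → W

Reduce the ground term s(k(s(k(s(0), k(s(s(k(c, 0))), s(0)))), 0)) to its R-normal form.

s(s(s(0)))

1. s(k(s(k(s(0), k(s(s(k(c, 0))), s(0)))), 0))  →  s(s(k(s(0), k(s(s(k(c, 0))), s(0)))))   [R1 at 1]
2. s(s(k(s(0), k(s(s(k(c, 0))), s(0)))))  →  s(s(k(s(0), k(s(s(c)), s(0)))))   [R1 at 1.1.2.1.1.1]
3. s(s(k(s(0), k(s(s(c)), s(0)))))  →  s(s(k(s(0), c)))   [R3 at 1.1.2]
4. s(s(k(s(0), c)))  →  s(s(s(0)))   [R4 at 1.1]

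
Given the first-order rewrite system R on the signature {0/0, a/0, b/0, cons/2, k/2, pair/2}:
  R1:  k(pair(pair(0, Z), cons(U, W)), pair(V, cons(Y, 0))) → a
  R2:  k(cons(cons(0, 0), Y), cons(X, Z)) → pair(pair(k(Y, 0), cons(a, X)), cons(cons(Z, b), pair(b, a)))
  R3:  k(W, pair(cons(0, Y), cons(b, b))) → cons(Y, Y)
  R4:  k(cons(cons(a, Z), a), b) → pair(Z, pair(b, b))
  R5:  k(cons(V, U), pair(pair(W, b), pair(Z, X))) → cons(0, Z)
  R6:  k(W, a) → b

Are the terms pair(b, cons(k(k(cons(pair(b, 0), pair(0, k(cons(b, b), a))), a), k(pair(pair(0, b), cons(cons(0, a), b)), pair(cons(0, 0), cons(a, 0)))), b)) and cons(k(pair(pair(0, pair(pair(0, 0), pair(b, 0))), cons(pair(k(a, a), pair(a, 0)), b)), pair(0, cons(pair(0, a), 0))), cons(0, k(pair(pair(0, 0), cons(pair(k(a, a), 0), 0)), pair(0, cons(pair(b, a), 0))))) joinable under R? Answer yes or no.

no — NF(t₁) = pair(b, cons(b, b)), NF(t₂) = cons(a, cons(0, a))

Reduce t₁ = pair(b, cons(k(k(cons(pair(b, 0), pair(0, k(cons(b, b), a))), a), k(pair(pair(0, b), cons(cons(0, a), b)), pair(cons(0, 0), cons(a, 0)))), b)):
1. pair(b, cons(k(k(cons(pair(b, 0), pair(0, k(cons(b, b), a))), a), k(pair(pair(0, b), cons(cons(0, a), b)), pair(cons(0, 0), cons(a, 0)))), b))  →  pair(b, cons(k(b, k(pair(pair(0, b), cons(cons(0, a), b)), pair(cons(0, 0), cons(a, 0)))), b))   [R6 at 2.1.1]
2. pair(b, cons(k(b, k(pair(pair(0, b), cons(cons(0, a), b)), pair(cons(0, 0), cons(a, 0)))), b))  →  pair(b, cons(k(b, a), b))   [R1 at 2.1.2]
3. pair(b, cons(k(b, a), b))  →  pair(b, cons(b, b))   [R6 at 2.1]

Reduce t₂ = cons(k(pair(pair(0, pair(pair(0, 0), pair(b, 0))), cons(pair(k(a, a), pair(a, 0)), b)), pair(0, cons(pair(0, a), 0))), cons(0, k(pair(pair(0, 0), cons(pair(k(a, a), 0), 0)), pair(0, cons(pair(b, a), 0))))):
1. cons(k(pair(pair(0, pair(pair(0, 0), pair(b, 0))), cons(pair(k(a, a), pair(a, 0)), b)), pair(0, cons(pair(0, a), 0))), cons(0, k(pair(pair(0, 0), cons(pair(k(a, a), 0), 0)), pair(0, cons(pair(b, a), 0)))))  →  cons(a, cons(0, k(pair(pair(0, 0), cons(pair(k(a, a), 0), 0)), pair(0, cons(pair(b, a), 0)))))   [R1 at 1]
2. cons(a, cons(0, k(pair(pair(0, 0), cons(pair(k(a, a), 0), 0)), pair(0, cons(pair(b, a), 0)))))  →  cons(a, cons(0, a))   [R1 at 2.2]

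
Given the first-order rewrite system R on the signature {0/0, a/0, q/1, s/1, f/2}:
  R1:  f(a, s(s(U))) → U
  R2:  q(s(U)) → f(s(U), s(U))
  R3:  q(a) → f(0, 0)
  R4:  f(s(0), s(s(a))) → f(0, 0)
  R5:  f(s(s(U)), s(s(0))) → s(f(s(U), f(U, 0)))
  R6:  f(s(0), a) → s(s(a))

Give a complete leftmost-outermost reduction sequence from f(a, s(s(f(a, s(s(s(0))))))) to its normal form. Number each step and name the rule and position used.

1. f(a, s(s(f(a, s(s(s(0)))))))  →  f(a, s(s(s(0))))   [R1 at ε]
2. f(a, s(s(s(0))))  →  s(0)   [R1 at ε]

s(0)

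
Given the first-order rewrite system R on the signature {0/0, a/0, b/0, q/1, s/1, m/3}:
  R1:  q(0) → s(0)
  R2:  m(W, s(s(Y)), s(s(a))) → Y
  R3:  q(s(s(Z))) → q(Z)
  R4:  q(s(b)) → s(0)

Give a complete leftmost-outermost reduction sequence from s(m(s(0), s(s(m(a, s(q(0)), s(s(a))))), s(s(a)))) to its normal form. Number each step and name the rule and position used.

1. s(m(s(0), s(s(m(a, s(q(0)), s(s(a))))), s(s(a))))  →  s(m(a, s(q(0)), s(s(a))))   [R2 at 1]
2. s(m(a, s(q(0)), s(s(a))))  →  s(m(a, s(s(0)), s(s(a))))   [R1 at 1.2.1]
3. s(m(a, s(s(0)), s(s(a))))  →  s(0)   [R2 at 1]

s(0)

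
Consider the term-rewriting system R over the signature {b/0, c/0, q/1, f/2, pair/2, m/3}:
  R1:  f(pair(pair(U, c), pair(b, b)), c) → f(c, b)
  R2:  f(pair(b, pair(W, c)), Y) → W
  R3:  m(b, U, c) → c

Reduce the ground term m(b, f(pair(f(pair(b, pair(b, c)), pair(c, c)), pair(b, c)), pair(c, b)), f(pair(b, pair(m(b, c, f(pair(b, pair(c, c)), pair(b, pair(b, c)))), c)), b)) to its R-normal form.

c

1. m(b, f(pair(f(pair(b, pair(b, c)), pair(c, c)), pair(b, c)), pair(c, b)), f(pair(b, pair(m(b, c, f(pair(b, pair(c, c)), pair(b, pair(b, c)))), c)), b))  →  m(b, f(pair(b, pair(b, c)), pair(c, b)), f(pair(b, pair(m(b, c, f(pair(b, pair(c, c)), pair(b, pair(b, c)))), c)), b))   [R2 at 2.1.1]
2. m(b, f(pair(b, pair(b, c)), pair(c, b)), f(pair(b, pair(m(b, c, f(pair(b, pair(c, c)), pair(b, pair(b, c)))), c)), b))  →  m(b, b, f(pair(b, pair(m(b, c, f(pair(b, pair(c, c)), pair(b, pair(b, c)))), c)), b))   [R2 at 2]
3. m(b, b, f(pair(b, pair(m(b, c, f(pair(b, pair(c, c)), pair(b, pair(b, c)))), c)), b))  →  m(b, b, m(b, c, f(pair(b, pair(c, c)), pair(b, pair(b, c)))))   [R2 at 3]
4. m(b, b, m(b, c, f(pair(b, pair(c, c)), pair(b, pair(b, c)))))  →  m(b, b, m(b, c, c))   [R2 at 3.3]
5. m(b, b, m(b, c, c))  →  m(b, b, c)   [R3 at 3]
6. m(b, b, c)  →  c   [R3 at ε]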